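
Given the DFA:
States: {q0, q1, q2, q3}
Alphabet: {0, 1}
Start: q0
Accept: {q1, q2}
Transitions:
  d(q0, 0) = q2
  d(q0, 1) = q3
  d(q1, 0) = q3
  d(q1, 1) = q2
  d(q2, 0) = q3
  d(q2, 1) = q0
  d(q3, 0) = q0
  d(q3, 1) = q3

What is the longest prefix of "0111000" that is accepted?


Run the DFA, marking each prefix where the state is accepting:
  "" -> q0 [reject]
  "0" -> q2 [accept]
  "01" -> q0 [reject]
  "011" -> q3 [reject]
  "0111" -> q3 [reject]
  "01110" -> q0 [reject]
  "011100" -> q2 [accept]
  "0111000" -> q3 [reject]

"011100"


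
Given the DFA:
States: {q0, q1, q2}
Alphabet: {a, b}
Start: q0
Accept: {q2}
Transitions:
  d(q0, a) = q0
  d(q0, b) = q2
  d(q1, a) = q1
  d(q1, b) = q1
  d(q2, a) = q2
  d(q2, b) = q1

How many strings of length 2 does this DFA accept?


Enumerating all length-2 strings:
  "aa" -> q0 [reject]
  "ab" -> q2 [accept]
  "ba" -> q2 [accept]
  "bb" -> q1 [reject]

2 out of 4


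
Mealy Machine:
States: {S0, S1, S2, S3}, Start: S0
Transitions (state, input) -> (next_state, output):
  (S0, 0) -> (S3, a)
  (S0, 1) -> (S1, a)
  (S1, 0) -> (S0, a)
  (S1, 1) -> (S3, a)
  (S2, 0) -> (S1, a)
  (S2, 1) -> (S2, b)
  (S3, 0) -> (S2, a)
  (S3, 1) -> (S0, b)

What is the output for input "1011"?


Step-by-step:
  (S0, 1) -> (S1, a)
  (S1, 0) -> (S0, a)
  (S0, 1) -> (S1, a)
  (S1, 1) -> (S3, a)

"aaaa"


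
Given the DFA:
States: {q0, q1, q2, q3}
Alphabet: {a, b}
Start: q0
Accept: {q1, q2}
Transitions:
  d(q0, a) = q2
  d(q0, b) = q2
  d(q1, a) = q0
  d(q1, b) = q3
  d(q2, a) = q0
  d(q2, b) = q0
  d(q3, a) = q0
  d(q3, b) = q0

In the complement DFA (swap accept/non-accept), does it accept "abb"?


Trace: q0 -> q2 -> q0 -> q2
Final: q2
Original accept: {q1, q2}
Complement: q2 is in original accept

No, complement rejects (original accepts)


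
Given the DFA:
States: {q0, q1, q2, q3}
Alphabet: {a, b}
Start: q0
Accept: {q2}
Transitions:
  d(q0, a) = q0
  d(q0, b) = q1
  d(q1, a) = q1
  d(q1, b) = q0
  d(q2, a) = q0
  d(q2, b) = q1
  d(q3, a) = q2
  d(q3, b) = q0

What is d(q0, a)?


Looking up transition d(q0, a)

q0


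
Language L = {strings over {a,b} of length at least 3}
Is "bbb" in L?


length = 3

Yes, "bbb" is in L


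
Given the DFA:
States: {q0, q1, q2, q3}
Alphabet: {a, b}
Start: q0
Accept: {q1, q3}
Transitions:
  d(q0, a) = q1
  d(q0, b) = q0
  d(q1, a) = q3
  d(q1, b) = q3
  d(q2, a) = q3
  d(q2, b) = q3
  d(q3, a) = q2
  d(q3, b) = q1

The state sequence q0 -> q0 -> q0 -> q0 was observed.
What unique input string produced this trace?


Trace back each transition to find the symbol:
  q0 --[b]--> q0
  q0 --[b]--> q0
  q0 --[b]--> q0

"bbb"


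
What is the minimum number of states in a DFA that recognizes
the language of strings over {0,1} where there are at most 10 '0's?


States: count = 0, 1, ..., 10 (all accepting; 11 states), plus a dead state for count > 10.
Total: 11 + 1 = 12.

12


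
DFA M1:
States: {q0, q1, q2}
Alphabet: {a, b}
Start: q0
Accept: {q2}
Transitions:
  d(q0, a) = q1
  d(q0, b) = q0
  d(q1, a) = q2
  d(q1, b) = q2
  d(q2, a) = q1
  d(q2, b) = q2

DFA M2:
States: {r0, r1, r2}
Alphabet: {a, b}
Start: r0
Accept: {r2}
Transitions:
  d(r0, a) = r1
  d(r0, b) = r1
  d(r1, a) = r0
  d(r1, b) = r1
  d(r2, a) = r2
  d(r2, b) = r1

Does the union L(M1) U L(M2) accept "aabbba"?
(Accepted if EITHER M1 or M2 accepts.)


M1: final=q1 accepted=False
M2: final=r0 accepted=False

No, union rejects (neither accepts)


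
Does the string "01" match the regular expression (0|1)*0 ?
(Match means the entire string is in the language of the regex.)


|string| = 2; first = '0'; last = '1'

No, "01" does not match (0|1)*0


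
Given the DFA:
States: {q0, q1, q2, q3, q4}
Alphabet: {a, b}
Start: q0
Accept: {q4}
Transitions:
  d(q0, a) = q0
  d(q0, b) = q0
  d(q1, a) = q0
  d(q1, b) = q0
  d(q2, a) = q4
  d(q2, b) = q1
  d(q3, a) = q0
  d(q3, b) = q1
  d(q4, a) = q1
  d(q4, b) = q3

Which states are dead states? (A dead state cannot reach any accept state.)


Forward reachability from each state:
  q0 -> reaches {q0}, no accept state (dead)
  q1 -> reaches {q0, q1}, no accept state (dead)
  q2 -> reaches accept state q4 (live)
  q3 -> reaches {q0, q1, q3}, no accept state (dead)
  q4 -> reaches accept state q4 (live)

{q0, q1, q3}


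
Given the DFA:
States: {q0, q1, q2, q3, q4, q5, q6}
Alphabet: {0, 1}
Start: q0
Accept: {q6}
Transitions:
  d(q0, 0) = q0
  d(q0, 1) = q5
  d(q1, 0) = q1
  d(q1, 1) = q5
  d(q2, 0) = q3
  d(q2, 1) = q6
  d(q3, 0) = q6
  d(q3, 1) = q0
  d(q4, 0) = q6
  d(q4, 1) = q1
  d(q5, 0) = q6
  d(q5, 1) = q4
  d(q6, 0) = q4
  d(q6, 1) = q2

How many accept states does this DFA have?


Accept states listed: {q6}
Counting: q6(1)

1


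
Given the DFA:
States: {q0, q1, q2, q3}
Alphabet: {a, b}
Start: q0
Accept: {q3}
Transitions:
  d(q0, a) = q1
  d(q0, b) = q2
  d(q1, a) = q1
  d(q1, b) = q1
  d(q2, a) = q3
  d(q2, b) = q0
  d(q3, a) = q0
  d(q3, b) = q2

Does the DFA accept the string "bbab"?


Trace: q0 -> q2 -> q0 -> q1 -> q1
Final state: q1
Accept states: {q3}

No, rejected (final state q1 is not an accept state)


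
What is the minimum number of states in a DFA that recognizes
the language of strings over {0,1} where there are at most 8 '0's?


States: count = 0, 1, ..., 8 (all accepting; 9 states), plus a dead state for count > 8.
Total: 9 + 1 = 10.

10


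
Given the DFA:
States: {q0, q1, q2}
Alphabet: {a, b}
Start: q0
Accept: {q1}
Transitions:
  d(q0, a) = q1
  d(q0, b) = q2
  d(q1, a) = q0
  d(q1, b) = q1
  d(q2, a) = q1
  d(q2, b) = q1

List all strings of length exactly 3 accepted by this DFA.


All strings of length 3: 8 total
Accepted: 4

"aaa", "abb", "bab", "bbb"


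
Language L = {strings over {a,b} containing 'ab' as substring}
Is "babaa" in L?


'ab' occurs at index 1

Yes, "babaa" is in L


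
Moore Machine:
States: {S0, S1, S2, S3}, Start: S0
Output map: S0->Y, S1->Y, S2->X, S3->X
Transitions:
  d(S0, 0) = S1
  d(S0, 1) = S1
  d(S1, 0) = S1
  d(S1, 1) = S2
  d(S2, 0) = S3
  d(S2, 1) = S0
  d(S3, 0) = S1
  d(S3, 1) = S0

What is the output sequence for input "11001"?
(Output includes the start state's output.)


Start: S0 (output Y)
  --1--> S1 (output Y)
  --1--> S2 (output X)
  --0--> S3 (output X)
  --0--> S1 (output Y)
  --1--> S2 (output X)

"YYXXYX"


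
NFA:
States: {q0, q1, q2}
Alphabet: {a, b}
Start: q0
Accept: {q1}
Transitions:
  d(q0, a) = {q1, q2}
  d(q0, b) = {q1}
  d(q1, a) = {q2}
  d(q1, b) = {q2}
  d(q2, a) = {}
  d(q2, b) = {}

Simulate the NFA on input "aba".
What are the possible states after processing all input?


Start: {q0}
  --a--> {q1, q2}
  --b--> {q2}
  --a--> {}

{} (empty set, no valid transitions)


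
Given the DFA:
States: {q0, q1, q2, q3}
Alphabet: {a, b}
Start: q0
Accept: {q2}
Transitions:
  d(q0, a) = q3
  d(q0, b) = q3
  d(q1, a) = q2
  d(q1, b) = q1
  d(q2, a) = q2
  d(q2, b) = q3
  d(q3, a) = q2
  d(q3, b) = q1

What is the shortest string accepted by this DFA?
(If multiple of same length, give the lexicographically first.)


BFS by string length (lex-first path to each state shown):
  len 0: q0<-""
  len 1: q3<-"a"
  len 2: q1<-"ab", q2<-"aa"
Found accept state at length 2.

"aa"


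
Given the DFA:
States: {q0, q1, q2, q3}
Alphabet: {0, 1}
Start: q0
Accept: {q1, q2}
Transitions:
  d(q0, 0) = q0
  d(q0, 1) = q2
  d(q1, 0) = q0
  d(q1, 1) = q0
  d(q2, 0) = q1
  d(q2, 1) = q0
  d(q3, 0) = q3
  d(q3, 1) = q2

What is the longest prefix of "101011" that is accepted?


Run the DFA, marking each prefix where the state is accepting:
  "" -> q0 [reject]
  "1" -> q2 [accept]
  "10" -> q1 [accept]
  "101" -> q0 [reject]
  "1010" -> q0 [reject]
  "10101" -> q2 [accept]
  "101011" -> q0 [reject]

"10101"


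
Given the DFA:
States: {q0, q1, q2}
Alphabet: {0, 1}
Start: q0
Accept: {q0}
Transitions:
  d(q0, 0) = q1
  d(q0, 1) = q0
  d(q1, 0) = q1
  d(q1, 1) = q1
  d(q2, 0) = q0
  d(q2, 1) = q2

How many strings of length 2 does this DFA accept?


Enumerating all length-2 strings:
  "00" -> q1 [reject]
  "01" -> q1 [reject]
  "10" -> q1 [reject]
  "11" -> q0 [accept]

1 out of 4


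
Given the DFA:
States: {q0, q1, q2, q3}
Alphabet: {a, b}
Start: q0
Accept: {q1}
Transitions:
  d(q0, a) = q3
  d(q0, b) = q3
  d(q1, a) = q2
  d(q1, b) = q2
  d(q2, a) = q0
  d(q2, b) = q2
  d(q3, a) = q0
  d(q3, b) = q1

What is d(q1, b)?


Looking up transition d(q1, b)

q2


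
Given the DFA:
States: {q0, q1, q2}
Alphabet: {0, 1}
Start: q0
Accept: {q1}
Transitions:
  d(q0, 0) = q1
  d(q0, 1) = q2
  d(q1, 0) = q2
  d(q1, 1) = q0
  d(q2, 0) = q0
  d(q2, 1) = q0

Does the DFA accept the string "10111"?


Trace: q0 -> q2 -> q0 -> q2 -> q0 -> q2
Final state: q2
Accept states: {q1}

No, rejected (final state q2 is not an accept state)


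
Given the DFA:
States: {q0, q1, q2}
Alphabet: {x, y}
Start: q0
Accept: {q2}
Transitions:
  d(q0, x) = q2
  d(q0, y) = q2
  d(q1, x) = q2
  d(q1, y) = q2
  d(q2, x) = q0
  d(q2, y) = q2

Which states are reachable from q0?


BFS from q0:
  layer 0: {q0}
  layer 1: {q2}

{q0, q2}


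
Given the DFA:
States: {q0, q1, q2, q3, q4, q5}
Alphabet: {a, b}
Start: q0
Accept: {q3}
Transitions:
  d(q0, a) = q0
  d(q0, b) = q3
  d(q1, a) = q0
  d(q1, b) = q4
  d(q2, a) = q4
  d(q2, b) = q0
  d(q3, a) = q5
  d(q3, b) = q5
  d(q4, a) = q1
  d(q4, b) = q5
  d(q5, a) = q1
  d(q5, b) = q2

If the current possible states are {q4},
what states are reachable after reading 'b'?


Apply transition on 'b' from each current state:
  d(q4, b) = q5

{q5}


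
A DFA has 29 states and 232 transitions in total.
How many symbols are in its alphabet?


Each state has exactly one transition per symbol.
|alphabet| = transitions / states = 232 / 29 = 8

8


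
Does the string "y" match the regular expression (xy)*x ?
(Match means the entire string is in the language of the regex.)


|string| = 1; first = 'y'; last = 'y'

No, "y" does not match (xy)*x


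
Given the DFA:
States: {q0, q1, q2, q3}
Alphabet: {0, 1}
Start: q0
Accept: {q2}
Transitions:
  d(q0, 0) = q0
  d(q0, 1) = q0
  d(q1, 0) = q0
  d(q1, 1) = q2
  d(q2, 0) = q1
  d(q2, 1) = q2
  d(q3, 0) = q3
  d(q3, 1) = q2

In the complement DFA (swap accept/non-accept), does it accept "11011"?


Trace: q0 -> q0 -> q0 -> q0 -> q0 -> q0
Final: q0
Original accept: {q2}
Complement: q0 is not in original accept

Yes, complement accepts (original rejects)


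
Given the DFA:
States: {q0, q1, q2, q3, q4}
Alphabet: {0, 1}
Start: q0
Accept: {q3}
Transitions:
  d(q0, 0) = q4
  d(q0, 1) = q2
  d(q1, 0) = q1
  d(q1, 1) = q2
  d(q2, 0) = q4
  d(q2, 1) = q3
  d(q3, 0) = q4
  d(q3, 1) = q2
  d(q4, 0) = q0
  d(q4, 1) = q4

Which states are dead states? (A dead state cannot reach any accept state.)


Forward reachability from each state:
  q0 -> reaches accept state q3 (live)
  q1 -> reaches accept state q3 (live)
  q2 -> reaches accept state q3 (live)
  q3 -> reaches accept state q3 (live)
  q4 -> reaches accept state q3 (live)

None (all states can reach an accept state)


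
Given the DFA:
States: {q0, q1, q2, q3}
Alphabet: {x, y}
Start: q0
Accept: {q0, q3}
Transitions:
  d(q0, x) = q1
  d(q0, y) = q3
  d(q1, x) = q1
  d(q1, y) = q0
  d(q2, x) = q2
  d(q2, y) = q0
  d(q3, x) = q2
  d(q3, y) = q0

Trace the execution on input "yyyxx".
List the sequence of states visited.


Input: yyyxx
d(q0, y) = q3
d(q3, y) = q0
d(q0, y) = q3
d(q3, x) = q2
d(q2, x) = q2


q0 -> q3 -> q0 -> q3 -> q2 -> q2


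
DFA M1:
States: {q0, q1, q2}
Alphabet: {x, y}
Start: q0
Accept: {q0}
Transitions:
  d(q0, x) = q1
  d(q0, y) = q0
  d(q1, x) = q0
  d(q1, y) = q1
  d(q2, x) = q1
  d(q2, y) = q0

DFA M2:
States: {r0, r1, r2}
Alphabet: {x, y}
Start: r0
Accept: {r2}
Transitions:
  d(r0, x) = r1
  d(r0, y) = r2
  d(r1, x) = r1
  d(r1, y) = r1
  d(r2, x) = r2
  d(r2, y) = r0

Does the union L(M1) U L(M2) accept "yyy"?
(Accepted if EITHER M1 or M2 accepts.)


M1: final=q0 accepted=True
M2: final=r2 accepted=True

Yes, union accepts


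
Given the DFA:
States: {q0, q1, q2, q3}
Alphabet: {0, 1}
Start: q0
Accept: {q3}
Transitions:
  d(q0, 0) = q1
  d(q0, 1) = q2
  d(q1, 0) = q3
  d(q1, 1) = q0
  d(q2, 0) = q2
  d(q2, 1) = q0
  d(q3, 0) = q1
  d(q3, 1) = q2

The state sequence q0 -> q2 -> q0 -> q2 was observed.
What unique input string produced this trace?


Trace back each transition to find the symbol:
  q0 --[1]--> q2
  q2 --[1]--> q0
  q0 --[1]--> q2

"111"


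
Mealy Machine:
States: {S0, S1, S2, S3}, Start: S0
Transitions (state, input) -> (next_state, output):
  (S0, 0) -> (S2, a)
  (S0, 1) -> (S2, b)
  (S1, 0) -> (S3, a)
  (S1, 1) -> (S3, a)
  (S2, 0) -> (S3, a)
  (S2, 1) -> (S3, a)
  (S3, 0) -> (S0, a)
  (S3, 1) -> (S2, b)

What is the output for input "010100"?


Step-by-step:
  (S0, 0) -> (S2, a)
  (S2, 1) -> (S3, a)
  (S3, 0) -> (S0, a)
  (S0, 1) -> (S2, b)
  (S2, 0) -> (S3, a)
  (S3, 0) -> (S0, a)

"aaabaa"


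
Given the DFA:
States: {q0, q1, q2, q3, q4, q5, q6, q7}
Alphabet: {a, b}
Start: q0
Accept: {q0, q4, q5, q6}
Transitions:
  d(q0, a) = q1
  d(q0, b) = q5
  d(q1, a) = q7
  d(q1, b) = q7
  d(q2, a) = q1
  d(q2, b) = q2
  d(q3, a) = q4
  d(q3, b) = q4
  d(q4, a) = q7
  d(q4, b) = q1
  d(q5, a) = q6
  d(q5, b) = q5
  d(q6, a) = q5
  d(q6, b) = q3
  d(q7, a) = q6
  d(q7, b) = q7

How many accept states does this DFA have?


Accept states listed: {q0, q4, q5, q6}
Counting: q0(1) q4(2) q5(3) q6(4)

4


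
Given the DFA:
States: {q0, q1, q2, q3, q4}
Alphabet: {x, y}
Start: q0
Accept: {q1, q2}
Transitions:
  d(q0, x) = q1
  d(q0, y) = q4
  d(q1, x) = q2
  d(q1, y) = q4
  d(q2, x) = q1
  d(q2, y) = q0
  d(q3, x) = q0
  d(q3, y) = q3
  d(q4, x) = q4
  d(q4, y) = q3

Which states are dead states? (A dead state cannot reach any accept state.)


Forward reachability from each state:
  q0 -> reaches accept state q1 (live)
  q1 -> reaches accept state q1 (live)
  q2 -> reaches accept state q1 (live)
  q3 -> reaches accept state q1 (live)
  q4 -> reaches accept state q1 (live)

None (all states can reach an accept state)


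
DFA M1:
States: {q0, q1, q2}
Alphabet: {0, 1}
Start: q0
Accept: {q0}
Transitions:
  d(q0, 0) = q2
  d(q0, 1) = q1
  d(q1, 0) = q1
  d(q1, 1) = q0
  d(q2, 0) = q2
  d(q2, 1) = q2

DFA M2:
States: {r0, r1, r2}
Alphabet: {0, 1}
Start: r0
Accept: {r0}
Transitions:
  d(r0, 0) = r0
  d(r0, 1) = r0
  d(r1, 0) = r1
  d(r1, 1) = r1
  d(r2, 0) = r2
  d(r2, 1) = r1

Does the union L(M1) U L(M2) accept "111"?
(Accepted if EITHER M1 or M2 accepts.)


M1: final=q1 accepted=False
M2: final=r0 accepted=True

Yes, union accepts


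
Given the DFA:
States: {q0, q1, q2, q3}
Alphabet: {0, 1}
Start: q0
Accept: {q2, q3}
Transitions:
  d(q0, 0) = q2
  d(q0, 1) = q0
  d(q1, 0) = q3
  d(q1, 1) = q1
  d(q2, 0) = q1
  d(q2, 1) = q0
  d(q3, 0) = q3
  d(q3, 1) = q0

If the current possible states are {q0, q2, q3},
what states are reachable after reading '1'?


Apply transition on '1' from each current state:
  d(q0, 1) = q0
  d(q2, 1) = q0
  d(q3, 1) = q0

{q0}


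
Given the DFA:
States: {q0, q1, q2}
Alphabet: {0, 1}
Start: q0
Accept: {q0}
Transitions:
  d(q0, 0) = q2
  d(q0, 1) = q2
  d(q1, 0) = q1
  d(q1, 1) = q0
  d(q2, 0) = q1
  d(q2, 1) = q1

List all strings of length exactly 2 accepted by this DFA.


All strings of length 2: 4 total
Accepted: 0

None


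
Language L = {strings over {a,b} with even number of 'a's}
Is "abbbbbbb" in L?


count('a') = 1; 1 mod 2 = 1

No, "abbbbbbb" is not in L


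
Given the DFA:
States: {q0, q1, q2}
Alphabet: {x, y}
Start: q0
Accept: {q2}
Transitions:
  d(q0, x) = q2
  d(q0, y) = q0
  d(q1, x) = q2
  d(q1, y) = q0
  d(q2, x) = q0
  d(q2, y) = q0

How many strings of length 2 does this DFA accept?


Enumerating all length-2 strings:
  "xx" -> q0 [reject]
  "xy" -> q0 [reject]
  "yx" -> q2 [accept]
  "yy" -> q0 [reject]

1 out of 4


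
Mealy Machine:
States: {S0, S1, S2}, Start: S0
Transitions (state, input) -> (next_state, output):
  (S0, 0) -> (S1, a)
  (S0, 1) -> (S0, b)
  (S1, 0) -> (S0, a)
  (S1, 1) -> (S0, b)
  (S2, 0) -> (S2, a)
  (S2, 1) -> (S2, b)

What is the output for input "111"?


Step-by-step:
  (S0, 1) -> (S0, b)
  (S0, 1) -> (S0, b)
  (S0, 1) -> (S0, b)

"bbb"


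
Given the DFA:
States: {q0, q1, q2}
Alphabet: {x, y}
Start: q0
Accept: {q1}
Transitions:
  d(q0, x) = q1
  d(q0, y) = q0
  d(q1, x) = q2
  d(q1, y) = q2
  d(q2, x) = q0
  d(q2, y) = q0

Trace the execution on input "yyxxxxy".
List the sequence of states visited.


Input: yyxxxxy
d(q0, y) = q0
d(q0, y) = q0
d(q0, x) = q1
d(q1, x) = q2
d(q2, x) = q0
d(q0, x) = q1
d(q1, y) = q2


q0 -> q0 -> q0 -> q1 -> q2 -> q0 -> q1 -> q2


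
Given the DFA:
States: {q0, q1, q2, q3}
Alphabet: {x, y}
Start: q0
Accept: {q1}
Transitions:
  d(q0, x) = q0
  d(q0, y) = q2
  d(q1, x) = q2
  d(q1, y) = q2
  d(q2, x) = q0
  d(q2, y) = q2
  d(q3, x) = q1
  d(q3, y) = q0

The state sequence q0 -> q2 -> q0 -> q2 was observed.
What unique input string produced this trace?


Trace back each transition to find the symbol:
  q0 --[y]--> q2
  q2 --[x]--> q0
  q0 --[y]--> q2

"yxy"


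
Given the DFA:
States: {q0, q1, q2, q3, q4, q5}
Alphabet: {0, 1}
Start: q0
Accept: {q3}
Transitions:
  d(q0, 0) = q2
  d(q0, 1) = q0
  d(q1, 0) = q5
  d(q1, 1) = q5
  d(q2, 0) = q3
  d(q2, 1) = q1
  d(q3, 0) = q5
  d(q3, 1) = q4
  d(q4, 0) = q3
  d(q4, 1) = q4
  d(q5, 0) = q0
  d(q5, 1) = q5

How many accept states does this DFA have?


Accept states listed: {q3}
Counting: q3(1)

1


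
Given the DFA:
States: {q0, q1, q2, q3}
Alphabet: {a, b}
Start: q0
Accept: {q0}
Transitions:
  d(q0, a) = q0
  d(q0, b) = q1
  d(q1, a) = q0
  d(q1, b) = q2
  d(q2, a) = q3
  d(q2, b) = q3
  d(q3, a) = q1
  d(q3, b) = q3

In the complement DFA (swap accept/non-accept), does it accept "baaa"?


Trace: q0 -> q1 -> q0 -> q0 -> q0
Final: q0
Original accept: {q0}
Complement: q0 is in original accept

No, complement rejects (original accepts)


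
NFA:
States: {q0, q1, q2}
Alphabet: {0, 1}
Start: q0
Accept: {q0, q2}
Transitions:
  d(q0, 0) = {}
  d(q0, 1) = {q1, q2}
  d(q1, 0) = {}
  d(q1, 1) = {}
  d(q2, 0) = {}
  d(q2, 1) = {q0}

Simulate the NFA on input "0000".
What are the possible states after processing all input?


Start: {q0}
  --0--> {}
  --0--> {}
  --0--> {}
  --0--> {}

{} (empty set, no valid transitions)


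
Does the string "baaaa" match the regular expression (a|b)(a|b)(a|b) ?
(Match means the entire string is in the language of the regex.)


|string| = 5; first = 'b'; last = 'a'

No, "baaaa" does not match (a|b)(a|b)(a|b)


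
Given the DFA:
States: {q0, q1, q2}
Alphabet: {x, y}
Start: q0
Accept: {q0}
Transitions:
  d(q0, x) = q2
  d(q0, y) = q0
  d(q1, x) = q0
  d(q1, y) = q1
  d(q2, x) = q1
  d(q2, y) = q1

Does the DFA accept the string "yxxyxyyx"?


Trace: q0 -> q0 -> q2 -> q1 -> q1 -> q0 -> q0 -> q0 -> q2
Final state: q2
Accept states: {q0}

No, rejected (final state q2 is not an accept state)


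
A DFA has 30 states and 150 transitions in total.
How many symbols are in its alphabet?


Each state has exactly one transition per symbol.
|alphabet| = transitions / states = 150 / 30 = 5

5


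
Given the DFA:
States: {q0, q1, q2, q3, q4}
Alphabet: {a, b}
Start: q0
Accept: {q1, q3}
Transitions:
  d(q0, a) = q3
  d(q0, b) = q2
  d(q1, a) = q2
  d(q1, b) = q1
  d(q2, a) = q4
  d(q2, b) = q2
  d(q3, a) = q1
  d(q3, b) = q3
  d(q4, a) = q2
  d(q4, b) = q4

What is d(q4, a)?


Looking up transition d(q4, a)

q2


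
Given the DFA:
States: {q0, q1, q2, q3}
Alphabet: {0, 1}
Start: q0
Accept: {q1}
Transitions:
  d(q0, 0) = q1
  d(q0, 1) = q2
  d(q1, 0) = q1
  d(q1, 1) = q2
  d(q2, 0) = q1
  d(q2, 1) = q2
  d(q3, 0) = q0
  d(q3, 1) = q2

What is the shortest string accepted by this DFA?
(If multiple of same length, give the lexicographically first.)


BFS by string length (lex-first path to each state shown):
  len 0: q0<-""
  len 1: q1<-"0", q2<-"1"
Found accept state at length 1.

"0"


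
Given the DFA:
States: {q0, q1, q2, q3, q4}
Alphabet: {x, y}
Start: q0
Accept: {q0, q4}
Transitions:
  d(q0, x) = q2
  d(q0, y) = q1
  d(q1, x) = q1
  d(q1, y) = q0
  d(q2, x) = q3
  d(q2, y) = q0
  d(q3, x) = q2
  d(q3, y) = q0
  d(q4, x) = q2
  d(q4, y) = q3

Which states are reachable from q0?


BFS from q0:
  layer 0: {q0}
  layer 1: {q1, q2}
  layer 2: {q3}

{q0, q1, q2, q3}


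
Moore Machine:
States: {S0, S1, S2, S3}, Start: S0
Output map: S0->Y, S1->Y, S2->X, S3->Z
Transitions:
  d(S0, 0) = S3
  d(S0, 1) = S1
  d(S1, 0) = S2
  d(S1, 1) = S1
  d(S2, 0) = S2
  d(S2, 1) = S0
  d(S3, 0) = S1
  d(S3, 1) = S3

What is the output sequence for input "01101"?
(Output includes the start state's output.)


Start: S0 (output Y)
  --0--> S3 (output Z)
  --1--> S3 (output Z)
  --1--> S3 (output Z)
  --0--> S1 (output Y)
  --1--> S1 (output Y)

"YZZZYY"


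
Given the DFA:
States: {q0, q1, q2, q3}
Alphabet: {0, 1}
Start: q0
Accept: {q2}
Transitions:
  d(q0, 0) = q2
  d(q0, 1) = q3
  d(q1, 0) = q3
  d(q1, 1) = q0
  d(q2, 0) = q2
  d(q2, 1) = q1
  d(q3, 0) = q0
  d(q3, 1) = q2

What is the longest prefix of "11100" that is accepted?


Run the DFA, marking each prefix where the state is accepting:
  "" -> q0 [reject]
  "1" -> q3 [reject]
  "11" -> q2 [accept]
  "111" -> q1 [reject]
  "1110" -> q3 [reject]
  "11100" -> q0 [reject]

"11"


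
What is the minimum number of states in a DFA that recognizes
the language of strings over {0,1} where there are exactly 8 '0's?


States: count = 0, 1, ..., 8 (that's 9 states), plus a dead state for count > 8.
Total: 9 + 1 = 10. Accept = count-8 state.

10


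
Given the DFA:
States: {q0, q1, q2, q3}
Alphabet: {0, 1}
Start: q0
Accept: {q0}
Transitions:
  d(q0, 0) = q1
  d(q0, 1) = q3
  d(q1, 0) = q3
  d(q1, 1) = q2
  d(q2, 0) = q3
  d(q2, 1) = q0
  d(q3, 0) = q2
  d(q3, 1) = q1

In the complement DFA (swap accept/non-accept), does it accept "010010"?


Trace: q0 -> q1 -> q2 -> q3 -> q2 -> q0 -> q1
Final: q1
Original accept: {q0}
Complement: q1 is not in original accept

Yes, complement accepts (original rejects)


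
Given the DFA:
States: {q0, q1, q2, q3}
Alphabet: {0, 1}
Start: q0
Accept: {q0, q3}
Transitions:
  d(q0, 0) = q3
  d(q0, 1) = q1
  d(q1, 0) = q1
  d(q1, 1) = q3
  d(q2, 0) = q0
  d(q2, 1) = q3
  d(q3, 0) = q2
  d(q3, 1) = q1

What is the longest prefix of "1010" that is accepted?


Run the DFA, marking each prefix where the state is accepting:
  "" -> q0 [accept]
  "1" -> q1 [reject]
  "10" -> q1 [reject]
  "101" -> q3 [accept]
  "1010" -> q2 [reject]

"101"


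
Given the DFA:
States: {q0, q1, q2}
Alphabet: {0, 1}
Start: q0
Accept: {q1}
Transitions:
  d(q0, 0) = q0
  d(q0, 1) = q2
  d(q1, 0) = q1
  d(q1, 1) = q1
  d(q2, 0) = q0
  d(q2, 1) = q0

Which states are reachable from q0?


BFS from q0:
  layer 0: {q0}
  layer 1: {q2}

{q0, q2}


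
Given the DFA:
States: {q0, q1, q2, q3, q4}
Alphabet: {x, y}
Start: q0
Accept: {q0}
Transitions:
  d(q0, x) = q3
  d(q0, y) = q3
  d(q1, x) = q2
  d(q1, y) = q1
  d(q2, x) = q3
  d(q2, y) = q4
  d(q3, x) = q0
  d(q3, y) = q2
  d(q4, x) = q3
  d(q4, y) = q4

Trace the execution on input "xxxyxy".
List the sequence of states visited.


Input: xxxyxy
d(q0, x) = q3
d(q3, x) = q0
d(q0, x) = q3
d(q3, y) = q2
d(q2, x) = q3
d(q3, y) = q2


q0 -> q3 -> q0 -> q3 -> q2 -> q3 -> q2


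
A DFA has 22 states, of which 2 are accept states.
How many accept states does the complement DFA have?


Complement swaps accept and non-accept states.
22 - 2 = 20

20


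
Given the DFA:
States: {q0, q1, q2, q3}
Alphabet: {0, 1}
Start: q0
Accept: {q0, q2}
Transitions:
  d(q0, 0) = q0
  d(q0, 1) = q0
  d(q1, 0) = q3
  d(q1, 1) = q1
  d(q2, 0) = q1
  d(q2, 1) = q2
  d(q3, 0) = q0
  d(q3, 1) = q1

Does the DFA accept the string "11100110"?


Trace: q0 -> q0 -> q0 -> q0 -> q0 -> q0 -> q0 -> q0 -> q0
Final state: q0
Accept states: {q0, q2}

Yes, accepted (final state q0 is an accept state)


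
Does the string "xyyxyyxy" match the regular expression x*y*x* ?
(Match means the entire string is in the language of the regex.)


|string| = 8; first = 'x'; last = 'y'

No, "xyyxyyxy" does not match x*y*x*


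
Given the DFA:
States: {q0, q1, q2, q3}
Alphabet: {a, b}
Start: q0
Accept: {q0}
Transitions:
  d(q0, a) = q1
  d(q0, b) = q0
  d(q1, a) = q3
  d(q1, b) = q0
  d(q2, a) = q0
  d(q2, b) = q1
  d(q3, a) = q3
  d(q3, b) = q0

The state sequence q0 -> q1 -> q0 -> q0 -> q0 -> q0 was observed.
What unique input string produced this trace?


Trace back each transition to find the symbol:
  q0 --[a]--> q1
  q1 --[b]--> q0
  q0 --[b]--> q0
  q0 --[b]--> q0
  q0 --[b]--> q0

"abbbb"


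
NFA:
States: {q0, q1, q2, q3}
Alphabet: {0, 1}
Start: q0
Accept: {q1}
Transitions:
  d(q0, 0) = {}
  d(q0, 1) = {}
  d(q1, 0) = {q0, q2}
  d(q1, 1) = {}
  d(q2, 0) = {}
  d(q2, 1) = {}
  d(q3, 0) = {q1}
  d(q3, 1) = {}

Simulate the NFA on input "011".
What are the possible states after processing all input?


Start: {q0}
  --0--> {}
  --1--> {}
  --1--> {}

{} (empty set, no valid transitions)


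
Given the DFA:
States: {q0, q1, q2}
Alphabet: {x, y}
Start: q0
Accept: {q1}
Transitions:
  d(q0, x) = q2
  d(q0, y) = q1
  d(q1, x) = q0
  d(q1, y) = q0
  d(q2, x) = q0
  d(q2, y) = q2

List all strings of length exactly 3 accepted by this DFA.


All strings of length 3: 8 total
Accepted: 3

"xxy", "yxy", "yyy"


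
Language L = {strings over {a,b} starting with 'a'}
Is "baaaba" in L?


first symbol = 'b'

No, "baaaba" is not in L


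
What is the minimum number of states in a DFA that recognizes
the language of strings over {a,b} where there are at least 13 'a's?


States: count = 0, 1, ..., 12, and a final '>= 13' state.
Total: 13 + 1 = 14. Accept = '>= 13' state.

14


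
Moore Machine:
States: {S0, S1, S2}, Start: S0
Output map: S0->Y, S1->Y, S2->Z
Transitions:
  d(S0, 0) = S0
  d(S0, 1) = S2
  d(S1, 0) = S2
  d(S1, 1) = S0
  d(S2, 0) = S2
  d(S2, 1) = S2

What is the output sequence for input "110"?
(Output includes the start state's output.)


Start: S0 (output Y)
  --1--> S2 (output Z)
  --1--> S2 (output Z)
  --0--> S2 (output Z)

"YZZZ"


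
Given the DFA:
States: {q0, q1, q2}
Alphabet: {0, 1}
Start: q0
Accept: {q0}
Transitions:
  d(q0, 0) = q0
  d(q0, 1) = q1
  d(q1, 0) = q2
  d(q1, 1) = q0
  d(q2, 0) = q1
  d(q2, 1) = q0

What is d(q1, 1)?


Looking up transition d(q1, 1)

q0


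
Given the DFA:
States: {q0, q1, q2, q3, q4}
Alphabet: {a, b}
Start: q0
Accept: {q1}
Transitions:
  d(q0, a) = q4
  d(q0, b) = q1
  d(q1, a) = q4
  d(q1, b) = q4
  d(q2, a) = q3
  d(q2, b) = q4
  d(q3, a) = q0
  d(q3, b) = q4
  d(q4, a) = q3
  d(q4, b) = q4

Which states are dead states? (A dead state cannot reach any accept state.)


Forward reachability from each state:
  q0 -> reaches accept state q1 (live)
  q1 -> reaches accept state q1 (live)
  q2 -> reaches accept state q1 (live)
  q3 -> reaches accept state q1 (live)
  q4 -> reaches accept state q1 (live)

None (all states can reach an accept state)


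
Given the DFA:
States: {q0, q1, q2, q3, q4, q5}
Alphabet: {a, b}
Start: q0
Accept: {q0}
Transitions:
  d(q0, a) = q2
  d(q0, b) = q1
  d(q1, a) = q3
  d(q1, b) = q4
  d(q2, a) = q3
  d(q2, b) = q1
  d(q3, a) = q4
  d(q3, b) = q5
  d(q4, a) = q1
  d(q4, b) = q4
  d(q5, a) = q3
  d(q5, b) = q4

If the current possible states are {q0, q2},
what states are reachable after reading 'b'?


Apply transition on 'b' from each current state:
  d(q0, b) = q1
  d(q2, b) = q1

{q1}


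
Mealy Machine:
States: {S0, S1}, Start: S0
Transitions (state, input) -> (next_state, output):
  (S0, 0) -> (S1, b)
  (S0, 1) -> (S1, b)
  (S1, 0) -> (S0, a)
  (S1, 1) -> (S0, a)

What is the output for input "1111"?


Step-by-step:
  (S0, 1) -> (S1, b)
  (S1, 1) -> (S0, a)
  (S0, 1) -> (S1, b)
  (S1, 1) -> (S0, a)

"baba"


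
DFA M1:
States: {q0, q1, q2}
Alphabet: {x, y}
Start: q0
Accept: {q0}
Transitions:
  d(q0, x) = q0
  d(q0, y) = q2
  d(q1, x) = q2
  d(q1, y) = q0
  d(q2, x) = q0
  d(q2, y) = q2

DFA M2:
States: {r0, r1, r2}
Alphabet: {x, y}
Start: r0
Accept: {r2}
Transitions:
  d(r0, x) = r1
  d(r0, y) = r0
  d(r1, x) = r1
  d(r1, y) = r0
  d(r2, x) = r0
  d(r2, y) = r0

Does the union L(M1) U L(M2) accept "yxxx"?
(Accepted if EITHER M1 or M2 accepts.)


M1: final=q0 accepted=True
M2: final=r1 accepted=False

Yes, union accepts


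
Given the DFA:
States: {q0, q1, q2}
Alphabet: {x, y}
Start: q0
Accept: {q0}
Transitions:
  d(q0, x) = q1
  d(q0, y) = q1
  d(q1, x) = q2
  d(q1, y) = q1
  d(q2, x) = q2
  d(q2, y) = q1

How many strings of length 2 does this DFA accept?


Enumerating all length-2 strings:
  "xx" -> q2 [reject]
  "xy" -> q1 [reject]
  "yx" -> q2 [reject]
  "yy" -> q1 [reject]

0 out of 4


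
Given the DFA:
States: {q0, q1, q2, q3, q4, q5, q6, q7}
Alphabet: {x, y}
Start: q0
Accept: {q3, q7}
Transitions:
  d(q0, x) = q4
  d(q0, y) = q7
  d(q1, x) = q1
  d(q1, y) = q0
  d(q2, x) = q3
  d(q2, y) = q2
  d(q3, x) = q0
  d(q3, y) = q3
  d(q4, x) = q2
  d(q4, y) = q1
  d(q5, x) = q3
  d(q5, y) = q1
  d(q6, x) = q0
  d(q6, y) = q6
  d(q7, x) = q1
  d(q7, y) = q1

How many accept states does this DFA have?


Accept states listed: {q3, q7}
Counting: q3(1) q7(2)

2


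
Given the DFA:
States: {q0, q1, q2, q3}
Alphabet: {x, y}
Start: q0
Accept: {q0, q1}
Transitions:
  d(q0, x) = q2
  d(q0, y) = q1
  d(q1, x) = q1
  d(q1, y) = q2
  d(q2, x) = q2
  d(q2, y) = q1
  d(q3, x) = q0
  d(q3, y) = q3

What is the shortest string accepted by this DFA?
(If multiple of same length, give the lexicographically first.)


BFS by string length (lex-first path to each state shown):
  len 0: q0<-""
Found accept state at length 0.

"" (empty string)


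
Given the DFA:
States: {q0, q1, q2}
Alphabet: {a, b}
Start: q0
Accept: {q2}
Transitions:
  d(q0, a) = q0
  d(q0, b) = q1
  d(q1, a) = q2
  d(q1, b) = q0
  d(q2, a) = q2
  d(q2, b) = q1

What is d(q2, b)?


Looking up transition d(q2, b)

q1


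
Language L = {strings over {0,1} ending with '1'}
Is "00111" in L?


last symbol = '1'

Yes, "00111" is in L


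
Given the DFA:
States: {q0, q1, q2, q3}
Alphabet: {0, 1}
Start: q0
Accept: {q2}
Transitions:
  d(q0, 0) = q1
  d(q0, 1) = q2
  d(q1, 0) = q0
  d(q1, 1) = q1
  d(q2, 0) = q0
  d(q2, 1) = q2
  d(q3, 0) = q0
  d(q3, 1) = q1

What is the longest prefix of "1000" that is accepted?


Run the DFA, marking each prefix where the state is accepting:
  "" -> q0 [reject]
  "1" -> q2 [accept]
  "10" -> q0 [reject]
  "100" -> q1 [reject]
  "1000" -> q0 [reject]

"1"


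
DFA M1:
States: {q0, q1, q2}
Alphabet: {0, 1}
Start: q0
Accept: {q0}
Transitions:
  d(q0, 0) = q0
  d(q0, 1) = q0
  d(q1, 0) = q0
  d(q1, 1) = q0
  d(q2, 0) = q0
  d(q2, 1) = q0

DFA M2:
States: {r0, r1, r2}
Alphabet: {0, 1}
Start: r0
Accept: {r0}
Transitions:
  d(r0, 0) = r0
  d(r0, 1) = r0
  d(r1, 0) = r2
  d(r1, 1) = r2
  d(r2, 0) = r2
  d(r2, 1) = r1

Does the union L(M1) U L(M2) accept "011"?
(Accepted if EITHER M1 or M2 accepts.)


M1: final=q0 accepted=True
M2: final=r0 accepted=True

Yes, union accepts


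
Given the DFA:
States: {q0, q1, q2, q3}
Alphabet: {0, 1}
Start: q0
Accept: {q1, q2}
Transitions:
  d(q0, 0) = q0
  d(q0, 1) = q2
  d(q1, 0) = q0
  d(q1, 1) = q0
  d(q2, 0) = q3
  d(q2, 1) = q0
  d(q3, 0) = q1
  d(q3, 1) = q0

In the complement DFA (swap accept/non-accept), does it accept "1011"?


Trace: q0 -> q2 -> q3 -> q0 -> q2
Final: q2
Original accept: {q1, q2}
Complement: q2 is in original accept

No, complement rejects (original accepts)


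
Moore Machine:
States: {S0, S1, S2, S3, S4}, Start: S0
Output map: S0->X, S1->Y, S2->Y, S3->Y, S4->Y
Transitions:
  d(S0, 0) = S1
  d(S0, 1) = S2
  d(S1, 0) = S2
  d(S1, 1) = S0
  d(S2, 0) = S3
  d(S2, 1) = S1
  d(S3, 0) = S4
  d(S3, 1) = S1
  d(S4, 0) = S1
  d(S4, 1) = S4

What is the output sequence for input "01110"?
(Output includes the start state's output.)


Start: S0 (output X)
  --0--> S1 (output Y)
  --1--> S0 (output X)
  --1--> S2 (output Y)
  --1--> S1 (output Y)
  --0--> S2 (output Y)

"XYXYYY"


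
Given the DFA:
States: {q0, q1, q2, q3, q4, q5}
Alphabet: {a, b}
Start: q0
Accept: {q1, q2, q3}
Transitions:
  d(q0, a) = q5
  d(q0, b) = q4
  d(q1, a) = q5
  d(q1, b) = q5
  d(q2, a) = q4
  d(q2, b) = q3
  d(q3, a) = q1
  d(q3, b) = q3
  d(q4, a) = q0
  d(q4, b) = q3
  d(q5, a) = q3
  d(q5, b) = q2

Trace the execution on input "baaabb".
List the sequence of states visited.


Input: baaabb
d(q0, b) = q4
d(q4, a) = q0
d(q0, a) = q5
d(q5, a) = q3
d(q3, b) = q3
d(q3, b) = q3


q0 -> q4 -> q0 -> q5 -> q3 -> q3 -> q3


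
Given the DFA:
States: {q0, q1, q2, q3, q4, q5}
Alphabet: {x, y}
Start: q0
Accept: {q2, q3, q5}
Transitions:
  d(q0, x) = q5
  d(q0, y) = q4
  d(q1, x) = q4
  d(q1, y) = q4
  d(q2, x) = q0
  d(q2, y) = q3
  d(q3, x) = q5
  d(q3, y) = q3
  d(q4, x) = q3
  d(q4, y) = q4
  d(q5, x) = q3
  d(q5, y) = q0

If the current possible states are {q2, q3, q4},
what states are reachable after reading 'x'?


Apply transition on 'x' from each current state:
  d(q2, x) = q0
  d(q3, x) = q5
  d(q4, x) = q3

{q0, q3, q5}


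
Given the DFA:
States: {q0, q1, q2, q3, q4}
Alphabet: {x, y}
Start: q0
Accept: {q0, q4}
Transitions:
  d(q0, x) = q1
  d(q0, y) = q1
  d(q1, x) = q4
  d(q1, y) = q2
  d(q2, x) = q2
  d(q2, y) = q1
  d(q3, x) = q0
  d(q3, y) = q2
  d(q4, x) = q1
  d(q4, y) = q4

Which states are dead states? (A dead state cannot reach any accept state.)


Forward reachability from each state:
  q0 -> reaches accept state q0 (live)
  q1 -> reaches accept state q4 (live)
  q2 -> reaches accept state q4 (live)
  q3 -> reaches accept state q0 (live)
  q4 -> reaches accept state q4 (live)

None (all states can reach an accept state)


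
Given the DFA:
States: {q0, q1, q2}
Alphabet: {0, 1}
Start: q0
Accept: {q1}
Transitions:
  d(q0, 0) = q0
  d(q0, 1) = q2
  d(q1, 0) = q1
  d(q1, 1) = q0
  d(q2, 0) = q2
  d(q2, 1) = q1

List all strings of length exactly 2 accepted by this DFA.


All strings of length 2: 4 total
Accepted: 1

"11"


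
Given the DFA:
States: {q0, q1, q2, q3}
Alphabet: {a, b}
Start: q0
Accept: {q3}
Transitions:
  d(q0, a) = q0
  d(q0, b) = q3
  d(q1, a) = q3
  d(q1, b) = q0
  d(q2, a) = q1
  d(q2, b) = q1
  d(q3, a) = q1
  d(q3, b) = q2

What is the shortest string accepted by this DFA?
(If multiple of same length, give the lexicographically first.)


BFS by string length (lex-first path to each state shown):
  len 0: q0<-""
  len 1: q0<-"a", q3<-"b"
Found accept state at length 1.

"b"


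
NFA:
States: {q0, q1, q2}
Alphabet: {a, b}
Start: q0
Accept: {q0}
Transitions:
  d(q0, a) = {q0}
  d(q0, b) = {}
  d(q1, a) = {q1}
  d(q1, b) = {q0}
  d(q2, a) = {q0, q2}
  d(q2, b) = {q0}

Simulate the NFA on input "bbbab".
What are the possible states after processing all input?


Start: {q0}
  --b--> {}
  --b--> {}
  --b--> {}
  --a--> {}
  --b--> {}

{} (empty set, no valid transitions)


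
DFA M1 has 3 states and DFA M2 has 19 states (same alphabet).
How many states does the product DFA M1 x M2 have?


Product construction pairs every M1 state with every M2 state.
3 * 19 = 57

57


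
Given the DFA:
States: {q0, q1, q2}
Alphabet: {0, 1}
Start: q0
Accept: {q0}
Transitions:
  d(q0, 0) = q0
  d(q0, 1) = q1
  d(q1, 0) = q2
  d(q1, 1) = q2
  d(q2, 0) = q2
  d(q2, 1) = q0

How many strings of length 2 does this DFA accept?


Enumerating all length-2 strings:
  "00" -> q0 [accept]
  "01" -> q1 [reject]
  "10" -> q2 [reject]
  "11" -> q2 [reject]

1 out of 4


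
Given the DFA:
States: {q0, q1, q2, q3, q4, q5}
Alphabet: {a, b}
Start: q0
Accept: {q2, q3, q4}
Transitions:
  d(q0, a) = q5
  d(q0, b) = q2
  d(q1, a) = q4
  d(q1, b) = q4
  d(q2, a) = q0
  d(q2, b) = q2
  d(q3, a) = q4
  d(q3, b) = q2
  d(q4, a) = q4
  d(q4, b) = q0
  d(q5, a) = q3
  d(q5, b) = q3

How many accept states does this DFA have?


Accept states listed: {q2, q3, q4}
Counting: q2(1) q3(2) q4(3)

3


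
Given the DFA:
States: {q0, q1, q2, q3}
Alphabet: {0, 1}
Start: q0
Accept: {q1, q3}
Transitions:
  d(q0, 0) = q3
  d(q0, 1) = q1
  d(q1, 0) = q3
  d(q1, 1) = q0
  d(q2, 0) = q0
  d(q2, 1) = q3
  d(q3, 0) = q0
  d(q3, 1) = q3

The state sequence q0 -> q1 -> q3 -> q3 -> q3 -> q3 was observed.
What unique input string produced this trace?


Trace back each transition to find the symbol:
  q0 --[1]--> q1
  q1 --[0]--> q3
  q3 --[1]--> q3
  q3 --[1]--> q3
  q3 --[1]--> q3

"10111"


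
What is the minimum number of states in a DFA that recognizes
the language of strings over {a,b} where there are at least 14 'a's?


States: count = 0, 1, ..., 13, and a final '>= 14' state.
Total: 14 + 1 = 15. Accept = '>= 14' state.

15


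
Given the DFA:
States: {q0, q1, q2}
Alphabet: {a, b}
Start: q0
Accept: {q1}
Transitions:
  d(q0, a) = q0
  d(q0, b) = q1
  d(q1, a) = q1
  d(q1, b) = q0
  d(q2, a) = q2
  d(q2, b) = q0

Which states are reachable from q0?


BFS from q0:
  layer 0: {q0}
  layer 1: {q1}

{q0, q1}


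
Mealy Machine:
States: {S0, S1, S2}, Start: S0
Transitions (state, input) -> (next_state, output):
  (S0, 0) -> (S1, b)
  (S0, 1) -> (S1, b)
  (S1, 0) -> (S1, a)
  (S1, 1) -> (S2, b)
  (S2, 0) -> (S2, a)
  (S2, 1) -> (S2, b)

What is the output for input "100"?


Step-by-step:
  (S0, 1) -> (S1, b)
  (S1, 0) -> (S1, a)
  (S1, 0) -> (S1, a)

"baa"


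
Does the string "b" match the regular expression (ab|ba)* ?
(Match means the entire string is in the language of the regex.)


|string| = 1; first = 'b'; last = 'b'

No, "b" does not match (ab|ba)*


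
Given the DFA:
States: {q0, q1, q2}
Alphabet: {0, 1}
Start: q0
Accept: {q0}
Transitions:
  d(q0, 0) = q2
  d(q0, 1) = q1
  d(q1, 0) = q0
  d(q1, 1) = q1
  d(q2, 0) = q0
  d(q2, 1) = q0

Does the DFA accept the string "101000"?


Trace: q0 -> q1 -> q0 -> q1 -> q0 -> q2 -> q0
Final state: q0
Accept states: {q0}

Yes, accepted (final state q0 is an accept state)


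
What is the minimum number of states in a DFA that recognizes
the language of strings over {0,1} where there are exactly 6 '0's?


States: count = 0, 1, ..., 6 (that's 7 states), plus a dead state for count > 6.
Total: 7 + 1 = 8. Accept = count-6 state.

8


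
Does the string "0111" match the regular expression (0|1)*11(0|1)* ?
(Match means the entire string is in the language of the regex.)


|string| = 4; first = '0'; last = '1'

Yes, "0111" matches (0|1)*11(0|1)*


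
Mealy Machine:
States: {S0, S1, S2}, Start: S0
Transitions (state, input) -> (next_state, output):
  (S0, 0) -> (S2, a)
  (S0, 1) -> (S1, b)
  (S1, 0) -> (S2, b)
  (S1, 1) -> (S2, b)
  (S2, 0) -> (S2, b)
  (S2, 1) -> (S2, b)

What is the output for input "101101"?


Step-by-step:
  (S0, 1) -> (S1, b)
  (S1, 0) -> (S2, b)
  (S2, 1) -> (S2, b)
  (S2, 1) -> (S2, b)
  (S2, 0) -> (S2, b)
  (S2, 1) -> (S2, b)

"bbbbbb"


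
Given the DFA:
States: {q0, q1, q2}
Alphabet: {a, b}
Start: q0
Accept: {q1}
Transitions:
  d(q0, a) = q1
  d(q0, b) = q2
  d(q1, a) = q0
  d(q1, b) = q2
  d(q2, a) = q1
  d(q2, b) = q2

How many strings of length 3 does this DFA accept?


Enumerating all length-3 strings:
  "aaa" -> q1 [accept]
  "aab" -> q2 [reject]
  "aba" -> q1 [accept]
  "abb" -> q2 [reject]
  "baa" -> q0 [reject]
  "bab" -> q2 [reject]
  "bba" -> q1 [accept]
  "bbb" -> q2 [reject]

3 out of 8


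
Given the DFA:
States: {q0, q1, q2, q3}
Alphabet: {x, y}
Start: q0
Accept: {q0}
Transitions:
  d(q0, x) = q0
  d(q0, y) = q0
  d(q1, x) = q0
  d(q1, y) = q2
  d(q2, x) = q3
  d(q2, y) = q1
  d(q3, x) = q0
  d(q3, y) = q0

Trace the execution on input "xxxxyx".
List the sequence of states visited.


Input: xxxxyx
d(q0, x) = q0
d(q0, x) = q0
d(q0, x) = q0
d(q0, x) = q0
d(q0, y) = q0
d(q0, x) = q0


q0 -> q0 -> q0 -> q0 -> q0 -> q0 -> q0


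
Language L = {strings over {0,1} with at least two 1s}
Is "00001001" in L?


count('1') = 2

Yes, "00001001" is in L


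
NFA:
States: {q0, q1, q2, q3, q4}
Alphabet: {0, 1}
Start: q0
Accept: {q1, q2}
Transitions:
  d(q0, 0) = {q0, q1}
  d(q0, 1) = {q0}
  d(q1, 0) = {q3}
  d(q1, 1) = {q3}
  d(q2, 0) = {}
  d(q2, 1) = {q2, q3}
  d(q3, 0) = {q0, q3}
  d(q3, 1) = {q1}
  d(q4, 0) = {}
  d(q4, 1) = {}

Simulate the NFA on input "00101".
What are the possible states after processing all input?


Start: {q0}
  --0--> {q0, q1}
  --0--> {q0, q1, q3}
  --1--> {q0, q1, q3}
  --0--> {q0, q1, q3}
  --1--> {q0, q1, q3}

{q0, q1, q3}
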